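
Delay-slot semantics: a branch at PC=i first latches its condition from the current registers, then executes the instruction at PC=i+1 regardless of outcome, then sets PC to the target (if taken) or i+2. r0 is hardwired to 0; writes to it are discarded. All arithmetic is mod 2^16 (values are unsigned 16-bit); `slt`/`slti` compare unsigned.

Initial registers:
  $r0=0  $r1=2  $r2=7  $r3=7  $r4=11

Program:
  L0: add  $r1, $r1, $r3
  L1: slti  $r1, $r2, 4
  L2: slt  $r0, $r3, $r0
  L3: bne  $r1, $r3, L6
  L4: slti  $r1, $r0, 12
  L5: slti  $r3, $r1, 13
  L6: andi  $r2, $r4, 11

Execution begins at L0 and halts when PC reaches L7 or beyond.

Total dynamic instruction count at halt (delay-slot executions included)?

6

#0 add  $r1, $r1, $r3 ; 0/9/7/7/11
#1 slti  $r1, $r2, 4 ; 0/0/7/7/11
#2 slt  $r0, $r3, $r0 ; 0/0/7/7/11
#3 bne  $r1, $r3, L6 ; 0/0/7/7/11 ; →target
#4 slti  $r1, $r0, 12 ; 0/1/7/7/11
#6 andi  $r2, $r4, 11 ; 0/1/11/7/11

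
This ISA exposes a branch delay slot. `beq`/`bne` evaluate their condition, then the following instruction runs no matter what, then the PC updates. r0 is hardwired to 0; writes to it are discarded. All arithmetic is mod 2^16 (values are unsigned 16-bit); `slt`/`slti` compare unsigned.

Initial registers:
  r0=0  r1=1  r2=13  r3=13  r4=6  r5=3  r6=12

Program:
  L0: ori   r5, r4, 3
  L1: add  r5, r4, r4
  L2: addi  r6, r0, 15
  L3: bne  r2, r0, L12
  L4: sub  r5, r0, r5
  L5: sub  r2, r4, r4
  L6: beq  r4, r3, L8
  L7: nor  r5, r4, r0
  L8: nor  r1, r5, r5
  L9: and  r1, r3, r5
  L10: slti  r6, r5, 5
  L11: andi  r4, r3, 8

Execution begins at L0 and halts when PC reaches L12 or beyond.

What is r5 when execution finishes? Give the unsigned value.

65524

  step pc=0: ori   r5, r4, 3  regs=(0,1,13,13,6,7,12)
  step pc=1: add  r5, r4, r4  regs=(0,1,13,13,6,12,12)
  step pc=2: addi  r6, r0, 15  regs=(0,1,13,13,6,12,15)
  step pc=3: bne  r2, r0, L12  cond=T  regs=(0,1,13,13,6,12,15)
  step pc=4: sub  r5, r0, r5  regs=(0,1,13,13,6,65524,15)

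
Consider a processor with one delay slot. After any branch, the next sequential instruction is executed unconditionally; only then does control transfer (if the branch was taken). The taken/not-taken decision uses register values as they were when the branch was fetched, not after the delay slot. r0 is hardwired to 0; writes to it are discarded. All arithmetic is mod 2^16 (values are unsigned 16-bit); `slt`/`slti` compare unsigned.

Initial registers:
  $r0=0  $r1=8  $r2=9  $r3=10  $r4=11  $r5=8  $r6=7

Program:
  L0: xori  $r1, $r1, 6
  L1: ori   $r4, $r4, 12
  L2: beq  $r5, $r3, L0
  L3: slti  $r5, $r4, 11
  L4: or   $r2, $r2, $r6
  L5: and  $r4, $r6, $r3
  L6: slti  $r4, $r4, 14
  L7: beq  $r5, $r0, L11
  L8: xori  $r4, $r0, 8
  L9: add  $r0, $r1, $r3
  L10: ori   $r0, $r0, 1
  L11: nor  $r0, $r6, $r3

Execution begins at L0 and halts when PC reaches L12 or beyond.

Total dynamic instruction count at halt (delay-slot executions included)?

[0] xori  $r1, $r1, 6  →  {$r0:0, $r1:14, $r2:9, $r3:10, $r4:11, $r5:8, $r6:7}
[1] ori   $r4, $r4, 12  →  {$r0:0, $r1:14, $r2:9, $r3:10, $r4:15, $r5:8, $r6:7}
[2] beq  $r5, $r3, L0  →  {$r0:0, $r1:14, $r2:9, $r3:10, $r4:15, $r5:8, $r6:7}  ⟨branch fallthrough⟩
[3] slti  $r5, $r4, 11  →  {$r0:0, $r1:14, $r2:9, $r3:10, $r4:15, $r5:0, $r6:7}
[4] or   $r2, $r2, $r6  →  {$r0:0, $r1:14, $r2:15, $r3:10, $r4:15, $r5:0, $r6:7}
[5] and  $r4, $r6, $r3  →  {$r0:0, $r1:14, $r2:15, $r3:10, $r4:2, $r5:0, $r6:7}
[6] slti  $r4, $r4, 14  →  {$r0:0, $r1:14, $r2:15, $r3:10, $r4:1, $r5:0, $r6:7}
[7] beq  $r5, $r0, L11  →  {$r0:0, $r1:14, $r2:15, $r3:10, $r4:1, $r5:0, $r6:7}  ⟨branch taken⟩
[8] xori  $r4, $r0, 8  →  {$r0:0, $r1:14, $r2:15, $r3:10, $r4:8, $r5:0, $r6:7}
[11] nor  $r0, $r6, $r3  →  {$r0:0, $r1:14, $r2:15, $r3:10, $r4:8, $r5:0, $r6:7}

10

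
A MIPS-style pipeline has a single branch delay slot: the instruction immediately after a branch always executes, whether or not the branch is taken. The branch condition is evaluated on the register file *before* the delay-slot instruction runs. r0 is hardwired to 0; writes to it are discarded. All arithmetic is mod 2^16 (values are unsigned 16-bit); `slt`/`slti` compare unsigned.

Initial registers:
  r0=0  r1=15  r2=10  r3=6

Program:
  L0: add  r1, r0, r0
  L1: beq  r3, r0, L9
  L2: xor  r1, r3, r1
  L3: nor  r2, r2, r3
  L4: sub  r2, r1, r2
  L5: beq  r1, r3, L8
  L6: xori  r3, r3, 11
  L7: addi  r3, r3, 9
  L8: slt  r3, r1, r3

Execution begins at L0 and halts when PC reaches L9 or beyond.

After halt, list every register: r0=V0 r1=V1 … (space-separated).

r0=0 r1=6 r2=21 r3=1

[0] add  r1, r0, r0  →  {r0:0, r1:0, r2:10, r3:6}
[1] beq  r3, r0, L9  →  {r0:0, r1:0, r2:10, r3:6}  ⟨branch fallthrough⟩
[2] xor  r1, r3, r1  →  {r0:0, r1:6, r2:10, r3:6}
[3] nor  r2, r2, r3  →  {r0:0, r1:6, r2:65521, r3:6}
[4] sub  r2, r1, r2  →  {r0:0, r1:6, r2:21, r3:6}
[5] beq  r1, r3, L8  →  {r0:0, r1:6, r2:21, r3:6}  ⟨branch taken⟩
[6] xori  r3, r3, 11  →  {r0:0, r1:6, r2:21, r3:13}
[8] slt  r3, r1, r3  →  {r0:0, r1:6, r2:21, r3:1}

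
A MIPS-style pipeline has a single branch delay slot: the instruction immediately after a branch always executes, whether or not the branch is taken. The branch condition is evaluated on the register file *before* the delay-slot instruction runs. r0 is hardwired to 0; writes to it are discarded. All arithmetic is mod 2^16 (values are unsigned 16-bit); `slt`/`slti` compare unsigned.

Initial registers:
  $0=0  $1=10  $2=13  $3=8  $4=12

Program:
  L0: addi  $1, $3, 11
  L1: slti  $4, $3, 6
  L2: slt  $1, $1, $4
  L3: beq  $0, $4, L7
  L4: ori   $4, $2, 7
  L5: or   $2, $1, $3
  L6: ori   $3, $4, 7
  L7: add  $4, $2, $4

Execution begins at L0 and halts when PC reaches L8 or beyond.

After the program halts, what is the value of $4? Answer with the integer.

  step pc=0: addi  $1, $3, 11  regs=(0,19,13,8,12)
  step pc=1: slti  $4, $3, 6  regs=(0,19,13,8,0)
  step pc=2: slt  $1, $1, $4  regs=(0,0,13,8,0)
  step pc=3: beq  $0, $4, L7  cond=T  regs=(0,0,13,8,0)
  step pc=4: ori   $4, $2, 7  regs=(0,0,13,8,15)
  step pc=7: add  $4, $2, $4  regs=(0,0,13,8,28)

28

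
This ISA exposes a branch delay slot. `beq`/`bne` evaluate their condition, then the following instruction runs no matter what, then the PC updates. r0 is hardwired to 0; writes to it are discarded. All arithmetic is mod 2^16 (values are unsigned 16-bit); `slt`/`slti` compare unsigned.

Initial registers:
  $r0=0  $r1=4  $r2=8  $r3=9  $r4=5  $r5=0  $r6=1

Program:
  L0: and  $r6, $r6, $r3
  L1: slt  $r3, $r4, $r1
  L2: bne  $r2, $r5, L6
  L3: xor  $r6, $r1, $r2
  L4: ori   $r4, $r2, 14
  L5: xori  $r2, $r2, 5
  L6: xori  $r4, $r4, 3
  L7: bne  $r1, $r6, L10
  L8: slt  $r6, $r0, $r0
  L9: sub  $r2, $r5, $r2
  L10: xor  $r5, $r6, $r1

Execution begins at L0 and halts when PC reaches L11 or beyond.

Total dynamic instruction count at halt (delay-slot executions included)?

8

#0 and  $r6, $r6, $r3 ; 0/4/8/9/5/0/1
#1 slt  $r3, $r4, $r1 ; 0/4/8/0/5/0/1
#2 bne  $r2, $r5, L6 ; 0/4/8/0/5/0/1 ; →target
#3 xor  $r6, $r1, $r2 ; 0/4/8/0/5/0/12
#6 xori  $r4, $r4, 3 ; 0/4/8/0/6/0/12
#7 bne  $r1, $r6, L10 ; 0/4/8/0/6/0/12 ; →target
#8 slt  $r6, $r0, $r0 ; 0/4/8/0/6/0/0
#10 xor  $r5, $r6, $r1 ; 0/4/8/0/6/4/0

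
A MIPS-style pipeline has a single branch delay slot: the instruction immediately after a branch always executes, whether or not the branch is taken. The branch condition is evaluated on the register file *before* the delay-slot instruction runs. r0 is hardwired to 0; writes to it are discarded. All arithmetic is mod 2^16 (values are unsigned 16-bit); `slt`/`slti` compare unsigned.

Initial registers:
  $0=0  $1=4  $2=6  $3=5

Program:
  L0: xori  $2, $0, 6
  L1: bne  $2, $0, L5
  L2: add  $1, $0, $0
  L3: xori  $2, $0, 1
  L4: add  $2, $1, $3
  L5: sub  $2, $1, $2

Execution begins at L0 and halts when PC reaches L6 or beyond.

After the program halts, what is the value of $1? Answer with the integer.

0

[0] xori  $2, $0, 6  →  {$0:0, $1:4, $2:6, $3:5}
[1] bne  $2, $0, L5  →  {$0:0, $1:4, $2:6, $3:5}  ⟨branch taken⟩
[2] add  $1, $0, $0  →  {$0:0, $1:0, $2:6, $3:5}
[5] sub  $2, $1, $2  →  {$0:0, $1:0, $2:65530, $3:5}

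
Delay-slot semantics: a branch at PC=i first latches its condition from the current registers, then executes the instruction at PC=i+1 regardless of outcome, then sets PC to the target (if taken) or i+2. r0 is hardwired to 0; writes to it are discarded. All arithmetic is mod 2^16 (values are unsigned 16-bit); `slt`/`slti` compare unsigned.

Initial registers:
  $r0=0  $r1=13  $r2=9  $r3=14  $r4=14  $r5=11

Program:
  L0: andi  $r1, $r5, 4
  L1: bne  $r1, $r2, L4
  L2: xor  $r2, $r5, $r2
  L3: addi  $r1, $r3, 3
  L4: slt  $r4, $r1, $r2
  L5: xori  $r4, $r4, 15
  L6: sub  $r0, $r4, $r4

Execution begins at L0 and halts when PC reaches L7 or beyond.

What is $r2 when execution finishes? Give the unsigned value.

2

[0] andi  $r1, $r5, 4  →  {$r0:0, $r1:0, $r2:9, $r3:14, $r4:14, $r5:11}
[1] bne  $r1, $r2, L4  →  {$r0:0, $r1:0, $r2:9, $r3:14, $r4:14, $r5:11}  ⟨branch taken⟩
[2] xor  $r2, $r5, $r2  →  {$r0:0, $r1:0, $r2:2, $r3:14, $r4:14, $r5:11}
[4] slt  $r4, $r1, $r2  →  {$r0:0, $r1:0, $r2:2, $r3:14, $r4:1, $r5:11}
[5] xori  $r4, $r4, 15  →  {$r0:0, $r1:0, $r2:2, $r3:14, $r4:14, $r5:11}
[6] sub  $r0, $r4, $r4  →  {$r0:0, $r1:0, $r2:2, $r3:14, $r4:14, $r5:11}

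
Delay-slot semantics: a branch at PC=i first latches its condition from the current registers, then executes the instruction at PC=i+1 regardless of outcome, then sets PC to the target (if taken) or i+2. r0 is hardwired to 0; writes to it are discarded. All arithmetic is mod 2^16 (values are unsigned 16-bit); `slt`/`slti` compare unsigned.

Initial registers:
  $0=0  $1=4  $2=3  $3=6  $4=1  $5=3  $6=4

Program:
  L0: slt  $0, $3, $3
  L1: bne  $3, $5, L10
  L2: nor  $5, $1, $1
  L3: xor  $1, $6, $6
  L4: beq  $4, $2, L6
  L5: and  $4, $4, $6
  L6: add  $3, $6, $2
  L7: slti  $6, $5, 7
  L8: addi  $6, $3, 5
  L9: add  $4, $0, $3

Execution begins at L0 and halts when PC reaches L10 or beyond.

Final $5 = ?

65531

  step pc=0: slt  $0, $3, $3  regs=(0,4,3,6,1,3,4)
  step pc=1: bne  $3, $5, L10  cond=T  regs=(0,4,3,6,1,3,4)
  step pc=2: nor  $5, $1, $1  regs=(0,4,3,6,1,65531,4)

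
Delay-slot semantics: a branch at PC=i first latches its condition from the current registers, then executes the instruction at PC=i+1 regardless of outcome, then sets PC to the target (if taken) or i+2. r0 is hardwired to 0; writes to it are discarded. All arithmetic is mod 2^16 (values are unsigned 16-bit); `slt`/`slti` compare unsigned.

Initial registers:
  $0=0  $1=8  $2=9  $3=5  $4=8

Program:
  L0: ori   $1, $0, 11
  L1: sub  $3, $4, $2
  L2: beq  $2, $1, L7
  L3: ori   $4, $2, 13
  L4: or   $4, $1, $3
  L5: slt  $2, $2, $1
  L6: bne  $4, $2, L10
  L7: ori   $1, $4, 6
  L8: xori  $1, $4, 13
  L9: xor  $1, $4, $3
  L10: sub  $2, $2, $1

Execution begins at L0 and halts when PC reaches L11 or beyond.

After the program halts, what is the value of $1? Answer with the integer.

#0 ori   $1, $0, 11 ; 0/11/9/5/8
#1 sub  $3, $4, $2 ; 0/11/9/65535/8
#2 beq  $2, $1, L7 ; 0/11/9/65535/8 ; →fallthru
#3 ori   $4, $2, 13 ; 0/11/9/65535/13
#4 or   $4, $1, $3 ; 0/11/9/65535/65535
#5 slt  $2, $2, $1 ; 0/11/1/65535/65535
#6 bne  $4, $2, L10 ; 0/11/1/65535/65535 ; →target
#7 ori   $1, $4, 6 ; 0/65535/1/65535/65535
#10 sub  $2, $2, $1 ; 0/65535/2/65535/65535

65535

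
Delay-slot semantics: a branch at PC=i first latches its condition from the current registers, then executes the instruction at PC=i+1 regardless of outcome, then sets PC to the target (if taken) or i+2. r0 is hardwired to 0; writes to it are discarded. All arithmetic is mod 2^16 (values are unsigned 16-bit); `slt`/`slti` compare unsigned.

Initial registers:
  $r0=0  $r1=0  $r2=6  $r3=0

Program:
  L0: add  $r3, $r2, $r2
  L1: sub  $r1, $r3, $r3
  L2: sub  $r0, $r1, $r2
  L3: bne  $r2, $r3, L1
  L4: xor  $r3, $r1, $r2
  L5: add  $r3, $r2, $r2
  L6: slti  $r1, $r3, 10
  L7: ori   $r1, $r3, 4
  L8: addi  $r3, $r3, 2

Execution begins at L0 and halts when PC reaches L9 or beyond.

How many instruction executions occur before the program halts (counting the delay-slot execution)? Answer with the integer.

13

#0 add  $r3, $r2, $r2 ; 0/0/6/12
#1 sub  $r1, $r3, $r3 ; 0/0/6/12
#2 sub  $r0, $r1, $r2 ; 0/0/6/12
#3 bne  $r2, $r3, L1 ; 0/0/6/12 ; →target
#4 xor  $r3, $r1, $r2 ; 0/0/6/6
#1 sub  $r1, $r3, $r3 ; 0/0/6/6
#2 sub  $r0, $r1, $r2 ; 0/0/6/6
#3 bne  $r2, $r3, L1 ; 0/0/6/6 ; →fallthru
#4 xor  $r3, $r1, $r2 ; 0/0/6/6
#5 add  $r3, $r2, $r2 ; 0/0/6/12
#6 slti  $r1, $r3, 10 ; 0/0/6/12
#7 ori   $r1, $r3, 4 ; 0/12/6/12
#8 addi  $r3, $r3, 2 ; 0/12/6/14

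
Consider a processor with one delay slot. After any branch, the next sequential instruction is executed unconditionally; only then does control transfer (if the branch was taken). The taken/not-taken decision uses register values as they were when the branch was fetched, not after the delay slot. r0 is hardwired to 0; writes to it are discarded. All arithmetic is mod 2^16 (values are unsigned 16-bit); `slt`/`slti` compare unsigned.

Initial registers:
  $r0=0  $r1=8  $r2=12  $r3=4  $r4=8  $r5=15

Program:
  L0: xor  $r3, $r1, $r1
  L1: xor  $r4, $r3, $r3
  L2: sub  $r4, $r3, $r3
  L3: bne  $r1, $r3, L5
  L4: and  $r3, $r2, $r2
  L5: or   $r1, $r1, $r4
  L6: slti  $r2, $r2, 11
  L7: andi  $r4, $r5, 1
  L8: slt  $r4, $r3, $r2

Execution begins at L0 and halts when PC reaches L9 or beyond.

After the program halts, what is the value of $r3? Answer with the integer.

  step pc=0: xor  $r3, $r1, $r1  regs=(0,8,12,0,8,15)
  step pc=1: xor  $r4, $r3, $r3  regs=(0,8,12,0,0,15)
  step pc=2: sub  $r4, $r3, $r3  regs=(0,8,12,0,0,15)
  step pc=3: bne  $r1, $r3, L5  cond=T  regs=(0,8,12,0,0,15)
  step pc=4: and  $r3, $r2, $r2  regs=(0,8,12,12,0,15)
  step pc=5: or   $r1, $r1, $r4  regs=(0,8,12,12,0,15)
  step pc=6: slti  $r2, $r2, 11  regs=(0,8,0,12,0,15)
  step pc=7: andi  $r4, $r5, 1  regs=(0,8,0,12,1,15)
  step pc=8: slt  $r4, $r3, $r2  regs=(0,8,0,12,0,15)

12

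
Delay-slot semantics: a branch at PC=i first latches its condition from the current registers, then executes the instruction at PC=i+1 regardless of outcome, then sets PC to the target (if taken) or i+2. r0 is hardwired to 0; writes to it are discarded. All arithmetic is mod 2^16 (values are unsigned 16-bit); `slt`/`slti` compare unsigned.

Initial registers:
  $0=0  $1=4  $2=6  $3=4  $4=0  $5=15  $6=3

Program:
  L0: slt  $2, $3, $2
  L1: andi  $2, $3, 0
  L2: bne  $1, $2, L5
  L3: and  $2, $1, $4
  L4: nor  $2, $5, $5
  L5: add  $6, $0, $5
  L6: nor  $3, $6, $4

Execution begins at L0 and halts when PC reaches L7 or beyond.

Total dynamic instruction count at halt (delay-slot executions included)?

6

PC=0  slt  $2, $3, $2        | $0=0 $1=4 $2=1 $3=4 $4=0 $5=15 $6=3
PC=1  andi  $2, $3, 0        | $0=0 $1=4 $2=0 $3=4 $4=0 $5=15 $6=3
PC=2  bne  $1, $2, L5        | $0=0 $1=4 $2=0 $3=4 $4=0 $5=15 $6=3  [TAKEN]
PC=3  and  $2, $1, $4        | $0=0 $1=4 $2=0 $3=4 $4=0 $5=15 $6=3
PC=5  add  $6, $0, $5        | $0=0 $1=4 $2=0 $3=4 $4=0 $5=15 $6=15
PC=6  nor  $3, $6, $4        | $0=0 $1=4 $2=0 $3=65520 $4=0 $5=15 $6=15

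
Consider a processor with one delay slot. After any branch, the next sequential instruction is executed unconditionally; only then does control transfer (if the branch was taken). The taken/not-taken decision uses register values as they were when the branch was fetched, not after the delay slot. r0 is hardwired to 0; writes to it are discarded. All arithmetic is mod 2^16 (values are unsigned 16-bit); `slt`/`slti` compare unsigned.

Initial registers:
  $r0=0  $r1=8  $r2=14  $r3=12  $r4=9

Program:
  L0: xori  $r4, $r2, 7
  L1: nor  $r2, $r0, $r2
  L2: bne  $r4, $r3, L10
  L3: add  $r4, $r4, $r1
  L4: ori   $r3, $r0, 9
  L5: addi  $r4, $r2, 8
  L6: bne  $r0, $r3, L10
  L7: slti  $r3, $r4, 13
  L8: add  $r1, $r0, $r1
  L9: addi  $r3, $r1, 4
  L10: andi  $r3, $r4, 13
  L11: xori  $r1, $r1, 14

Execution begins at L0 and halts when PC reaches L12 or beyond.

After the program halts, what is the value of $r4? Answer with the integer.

[0] xori  $r4, $r2, 7  →  {$r0:0, $r1:8, $r2:14, $r3:12, $r4:9}
[1] nor  $r2, $r0, $r2  →  {$r0:0, $r1:8, $r2:65521, $r3:12, $r4:9}
[2] bne  $r4, $r3, L10  →  {$r0:0, $r1:8, $r2:65521, $r3:12, $r4:9}  ⟨branch taken⟩
[3] add  $r4, $r4, $r1  →  {$r0:0, $r1:8, $r2:65521, $r3:12, $r4:17}
[10] andi  $r3, $r4, 13  →  {$r0:0, $r1:8, $r2:65521, $r3:1, $r4:17}
[11] xori  $r1, $r1, 14  →  {$r0:0, $r1:6, $r2:65521, $r3:1, $r4:17}

17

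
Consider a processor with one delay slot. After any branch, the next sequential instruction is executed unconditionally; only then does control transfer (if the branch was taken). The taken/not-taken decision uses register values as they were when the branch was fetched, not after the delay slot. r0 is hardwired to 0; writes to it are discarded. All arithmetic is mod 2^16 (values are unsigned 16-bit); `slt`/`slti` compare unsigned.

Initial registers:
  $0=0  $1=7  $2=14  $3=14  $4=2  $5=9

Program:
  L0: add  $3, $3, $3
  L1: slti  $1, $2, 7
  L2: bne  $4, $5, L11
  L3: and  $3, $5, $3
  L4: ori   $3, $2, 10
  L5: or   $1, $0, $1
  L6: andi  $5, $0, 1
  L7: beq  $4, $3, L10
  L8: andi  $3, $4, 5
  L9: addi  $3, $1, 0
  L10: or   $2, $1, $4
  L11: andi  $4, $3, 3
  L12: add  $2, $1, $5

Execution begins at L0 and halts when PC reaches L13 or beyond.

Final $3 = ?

8

#0 add  $3, $3, $3 ; 0/7/14/28/2/9
#1 slti  $1, $2, 7 ; 0/0/14/28/2/9
#2 bne  $4, $5, L11 ; 0/0/14/28/2/9 ; →target
#3 and  $3, $5, $3 ; 0/0/14/8/2/9
#11 andi  $4, $3, 3 ; 0/0/14/8/0/9
#12 add  $2, $1, $5 ; 0/0/9/8/0/9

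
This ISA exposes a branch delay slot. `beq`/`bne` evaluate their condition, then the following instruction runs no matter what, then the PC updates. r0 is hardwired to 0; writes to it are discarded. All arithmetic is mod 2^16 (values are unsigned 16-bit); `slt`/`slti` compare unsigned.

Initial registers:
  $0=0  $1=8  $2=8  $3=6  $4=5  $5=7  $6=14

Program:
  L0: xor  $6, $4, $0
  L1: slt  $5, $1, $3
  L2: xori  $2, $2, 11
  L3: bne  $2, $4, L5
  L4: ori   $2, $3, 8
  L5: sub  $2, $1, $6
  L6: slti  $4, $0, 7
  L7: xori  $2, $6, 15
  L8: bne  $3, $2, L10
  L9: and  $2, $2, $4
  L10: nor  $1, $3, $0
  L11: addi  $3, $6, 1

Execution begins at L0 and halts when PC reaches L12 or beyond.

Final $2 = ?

0

PC=0  xor  $6, $4, $0        | $0=0 $1=8 $2=8 $3=6 $4=5 $5=7 $6=5
PC=1  slt  $5, $1, $3        | $0=0 $1=8 $2=8 $3=6 $4=5 $5=0 $6=5
PC=2  xori  $2, $2, 11       | $0=0 $1=8 $2=3 $3=6 $4=5 $5=0 $6=5
PC=3  bne  $2, $4, L5        | $0=0 $1=8 $2=3 $3=6 $4=5 $5=0 $6=5  [TAKEN]
PC=4  ori   $2, $3, 8        | $0=0 $1=8 $2=14 $3=6 $4=5 $5=0 $6=5
PC=5  sub  $2, $1, $6        | $0=0 $1=8 $2=3 $3=6 $4=5 $5=0 $6=5
PC=6  slti  $4, $0, 7        | $0=0 $1=8 $2=3 $3=6 $4=1 $5=0 $6=5
PC=7  xori  $2, $6, 15       | $0=0 $1=8 $2=10 $3=6 $4=1 $5=0 $6=5
PC=8  bne  $3, $2, L10       | $0=0 $1=8 $2=10 $3=6 $4=1 $5=0 $6=5  [TAKEN]
PC=9  and  $2, $2, $4        | $0=0 $1=8 $2=0 $3=6 $4=1 $5=0 $6=5
PC=10 nor  $1, $3, $0        | $0=0 $1=65529 $2=0 $3=6 $4=1 $5=0 $6=5
PC=11 addi  $3, $6, 1        | $0=0 $1=65529 $2=0 $3=6 $4=1 $5=0 $6=5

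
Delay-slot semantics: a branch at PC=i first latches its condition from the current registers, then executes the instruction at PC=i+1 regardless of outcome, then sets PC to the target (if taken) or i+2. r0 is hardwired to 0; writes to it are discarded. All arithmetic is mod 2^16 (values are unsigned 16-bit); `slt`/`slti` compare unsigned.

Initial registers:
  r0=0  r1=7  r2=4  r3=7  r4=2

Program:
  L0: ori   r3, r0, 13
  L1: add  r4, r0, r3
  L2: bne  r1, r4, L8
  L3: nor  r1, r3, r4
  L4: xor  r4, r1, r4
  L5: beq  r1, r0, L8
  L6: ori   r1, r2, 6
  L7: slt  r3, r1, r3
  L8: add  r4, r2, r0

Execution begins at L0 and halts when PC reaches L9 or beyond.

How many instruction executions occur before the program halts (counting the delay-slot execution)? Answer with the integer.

#0 ori   r3, r0, 13 ; 0/7/4/13/2
#1 add  r4, r0, r3 ; 0/7/4/13/13
#2 bne  r1, r4, L8 ; 0/7/4/13/13 ; →target
#3 nor  r1, r3, r4 ; 0/65522/4/13/13
#8 add  r4, r2, r0 ; 0/65522/4/13/4

5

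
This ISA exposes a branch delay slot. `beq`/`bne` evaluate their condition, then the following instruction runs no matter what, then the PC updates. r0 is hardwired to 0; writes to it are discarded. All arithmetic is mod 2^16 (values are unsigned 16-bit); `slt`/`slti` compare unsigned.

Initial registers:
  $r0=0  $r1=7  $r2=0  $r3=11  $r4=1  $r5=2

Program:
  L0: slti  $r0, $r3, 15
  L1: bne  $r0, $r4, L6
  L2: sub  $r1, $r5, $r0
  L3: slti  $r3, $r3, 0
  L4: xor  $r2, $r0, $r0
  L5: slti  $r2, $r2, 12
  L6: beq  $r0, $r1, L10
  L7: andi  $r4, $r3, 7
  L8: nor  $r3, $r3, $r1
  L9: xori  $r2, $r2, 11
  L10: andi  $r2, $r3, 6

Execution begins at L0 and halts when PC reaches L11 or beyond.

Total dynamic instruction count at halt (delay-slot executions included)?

8

  step pc=0: slti  $r0, $r3, 15  regs=(0,7,0,11,1,2)
  step pc=1: bne  $r0, $r4, L6  cond=T  regs=(0,7,0,11,1,2)
  step pc=2: sub  $r1, $r5, $r0  regs=(0,2,0,11,1,2)
  step pc=6: beq  $r0, $r1, L10  cond=F  regs=(0,2,0,11,1,2)
  step pc=7: andi  $r4, $r3, 7  regs=(0,2,0,11,3,2)
  step pc=8: nor  $r3, $r3, $r1  regs=(0,2,0,65524,3,2)
  step pc=9: xori  $r2, $r2, 11  regs=(0,2,11,65524,3,2)
  step pc=10: andi  $r2, $r3, 6  regs=(0,2,4,65524,3,2)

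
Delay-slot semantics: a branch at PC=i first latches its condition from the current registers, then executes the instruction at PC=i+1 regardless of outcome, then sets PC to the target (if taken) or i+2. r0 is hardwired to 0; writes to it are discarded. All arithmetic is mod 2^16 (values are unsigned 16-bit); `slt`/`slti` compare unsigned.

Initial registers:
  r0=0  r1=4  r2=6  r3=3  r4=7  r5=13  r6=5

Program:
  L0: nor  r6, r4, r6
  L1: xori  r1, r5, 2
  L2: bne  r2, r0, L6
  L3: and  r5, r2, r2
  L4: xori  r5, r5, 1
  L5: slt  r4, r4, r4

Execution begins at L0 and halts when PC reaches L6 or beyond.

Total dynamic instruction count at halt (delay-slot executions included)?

PC=0  nor  r6, r4, r6        | r0=0 r1=4 r2=6 r3=3 r4=7 r5=13 r6=65528
PC=1  xori  r1, r5, 2        | r0=0 r1=15 r2=6 r3=3 r4=7 r5=13 r6=65528
PC=2  bne  r2, r0, L6        | r0=0 r1=15 r2=6 r3=3 r4=7 r5=13 r6=65528  [TAKEN]
PC=3  and  r5, r2, r2        | r0=0 r1=15 r2=6 r3=3 r4=7 r5=6 r6=65528

4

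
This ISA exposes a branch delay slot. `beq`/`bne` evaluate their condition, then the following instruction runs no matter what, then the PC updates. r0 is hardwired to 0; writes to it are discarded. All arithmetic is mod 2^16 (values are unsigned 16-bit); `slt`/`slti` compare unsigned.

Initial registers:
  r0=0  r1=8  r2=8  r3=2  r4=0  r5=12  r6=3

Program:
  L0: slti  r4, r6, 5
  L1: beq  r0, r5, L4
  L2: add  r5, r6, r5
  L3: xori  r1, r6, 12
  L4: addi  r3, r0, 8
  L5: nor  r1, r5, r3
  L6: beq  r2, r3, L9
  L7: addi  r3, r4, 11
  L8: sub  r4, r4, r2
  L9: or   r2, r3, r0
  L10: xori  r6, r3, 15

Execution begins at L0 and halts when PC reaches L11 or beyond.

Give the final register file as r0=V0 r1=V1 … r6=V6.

r0=0 r1=65520 r2=12 r3=12 r4=1 r5=15 r6=3

[0] slti  r4, r6, 5  →  {r0:0, r1:8, r2:8, r3:2, r4:1, r5:12, r6:3}
[1] beq  r0, r5, L4  →  {r0:0, r1:8, r2:8, r3:2, r4:1, r5:12, r6:3}  ⟨branch fallthrough⟩
[2] add  r5, r6, r5  →  {r0:0, r1:8, r2:8, r3:2, r4:1, r5:15, r6:3}
[3] xori  r1, r6, 12  →  {r0:0, r1:15, r2:8, r3:2, r4:1, r5:15, r6:3}
[4] addi  r3, r0, 8  →  {r0:0, r1:15, r2:8, r3:8, r4:1, r5:15, r6:3}
[5] nor  r1, r5, r3  →  {r0:0, r1:65520, r2:8, r3:8, r4:1, r5:15, r6:3}
[6] beq  r2, r3, L9  →  {r0:0, r1:65520, r2:8, r3:8, r4:1, r5:15, r6:3}  ⟨branch taken⟩
[7] addi  r3, r4, 11  →  {r0:0, r1:65520, r2:8, r3:12, r4:1, r5:15, r6:3}
[9] or   r2, r3, r0  →  {r0:0, r1:65520, r2:12, r3:12, r4:1, r5:15, r6:3}
[10] xori  r6, r3, 15  →  {r0:0, r1:65520, r2:12, r3:12, r4:1, r5:15, r6:3}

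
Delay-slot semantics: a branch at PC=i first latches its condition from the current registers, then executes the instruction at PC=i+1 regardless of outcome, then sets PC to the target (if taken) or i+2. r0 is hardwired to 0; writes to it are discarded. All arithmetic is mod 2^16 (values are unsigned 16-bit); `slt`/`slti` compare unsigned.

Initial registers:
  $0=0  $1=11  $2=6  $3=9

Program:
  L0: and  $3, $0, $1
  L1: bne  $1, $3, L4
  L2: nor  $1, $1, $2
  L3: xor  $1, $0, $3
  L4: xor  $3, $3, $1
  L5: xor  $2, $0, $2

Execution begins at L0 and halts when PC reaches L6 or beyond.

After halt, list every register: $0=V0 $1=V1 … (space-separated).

$0=0 $1=65520 $2=6 $3=65520

  step pc=0: and  $3, $0, $1  regs=(0,11,6,0)
  step pc=1: bne  $1, $3, L4  cond=T  regs=(0,11,6,0)
  step pc=2: nor  $1, $1, $2  regs=(0,65520,6,0)
  step pc=4: xor  $3, $3, $1  regs=(0,65520,6,65520)
  step pc=5: xor  $2, $0, $2  regs=(0,65520,6,65520)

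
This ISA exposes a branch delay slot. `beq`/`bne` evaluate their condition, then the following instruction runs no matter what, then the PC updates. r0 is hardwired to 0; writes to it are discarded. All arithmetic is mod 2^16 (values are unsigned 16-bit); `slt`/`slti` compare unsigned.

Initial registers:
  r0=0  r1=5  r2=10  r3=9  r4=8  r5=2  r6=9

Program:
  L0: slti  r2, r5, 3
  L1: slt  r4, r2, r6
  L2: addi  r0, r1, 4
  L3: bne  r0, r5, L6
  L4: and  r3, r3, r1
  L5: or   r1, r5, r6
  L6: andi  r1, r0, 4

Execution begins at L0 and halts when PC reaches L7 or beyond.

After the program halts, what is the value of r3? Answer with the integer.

1

  step pc=0: slti  r2, r5, 3  regs=(0,5,1,9,8,2,9)
  step pc=1: slt  r4, r2, r6  regs=(0,5,1,9,1,2,9)
  step pc=2: addi  r0, r1, 4  regs=(0,5,1,9,1,2,9)
  step pc=3: bne  r0, r5, L6  cond=T  regs=(0,5,1,9,1,2,9)
  step pc=4: and  r3, r3, r1  regs=(0,5,1,1,1,2,9)
  step pc=6: andi  r1, r0, 4  regs=(0,0,1,1,1,2,9)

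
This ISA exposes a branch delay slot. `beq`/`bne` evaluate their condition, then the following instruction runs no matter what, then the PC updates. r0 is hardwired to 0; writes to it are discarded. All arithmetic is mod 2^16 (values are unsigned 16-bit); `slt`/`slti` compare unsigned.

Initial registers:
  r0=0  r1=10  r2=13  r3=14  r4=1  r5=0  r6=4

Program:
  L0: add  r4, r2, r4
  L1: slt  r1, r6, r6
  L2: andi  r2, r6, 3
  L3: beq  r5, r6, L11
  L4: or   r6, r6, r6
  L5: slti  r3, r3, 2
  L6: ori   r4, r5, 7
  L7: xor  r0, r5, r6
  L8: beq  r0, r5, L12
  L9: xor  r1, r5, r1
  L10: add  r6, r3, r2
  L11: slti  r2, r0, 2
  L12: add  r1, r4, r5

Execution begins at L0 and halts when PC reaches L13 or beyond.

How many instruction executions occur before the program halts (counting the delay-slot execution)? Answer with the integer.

11

[0] add  r4, r2, r4  →  {r0:0, r1:10, r2:13, r3:14, r4:14, r5:0, r6:4}
[1] slt  r1, r6, r6  →  {r0:0, r1:0, r2:13, r3:14, r4:14, r5:0, r6:4}
[2] andi  r2, r6, 3  →  {r0:0, r1:0, r2:0, r3:14, r4:14, r5:0, r6:4}
[3] beq  r5, r6, L11  →  {r0:0, r1:0, r2:0, r3:14, r4:14, r5:0, r6:4}  ⟨branch fallthrough⟩
[4] or   r6, r6, r6  →  {r0:0, r1:0, r2:0, r3:14, r4:14, r5:0, r6:4}
[5] slti  r3, r3, 2  →  {r0:0, r1:0, r2:0, r3:0, r4:14, r5:0, r6:4}
[6] ori   r4, r5, 7  →  {r0:0, r1:0, r2:0, r3:0, r4:7, r5:0, r6:4}
[7] xor  r0, r5, r6  →  {r0:0, r1:0, r2:0, r3:0, r4:7, r5:0, r6:4}
[8] beq  r0, r5, L12  →  {r0:0, r1:0, r2:0, r3:0, r4:7, r5:0, r6:4}  ⟨branch taken⟩
[9] xor  r1, r5, r1  →  {r0:0, r1:0, r2:0, r3:0, r4:7, r5:0, r6:4}
[12] add  r1, r4, r5  →  {r0:0, r1:7, r2:0, r3:0, r4:7, r5:0, r6:4}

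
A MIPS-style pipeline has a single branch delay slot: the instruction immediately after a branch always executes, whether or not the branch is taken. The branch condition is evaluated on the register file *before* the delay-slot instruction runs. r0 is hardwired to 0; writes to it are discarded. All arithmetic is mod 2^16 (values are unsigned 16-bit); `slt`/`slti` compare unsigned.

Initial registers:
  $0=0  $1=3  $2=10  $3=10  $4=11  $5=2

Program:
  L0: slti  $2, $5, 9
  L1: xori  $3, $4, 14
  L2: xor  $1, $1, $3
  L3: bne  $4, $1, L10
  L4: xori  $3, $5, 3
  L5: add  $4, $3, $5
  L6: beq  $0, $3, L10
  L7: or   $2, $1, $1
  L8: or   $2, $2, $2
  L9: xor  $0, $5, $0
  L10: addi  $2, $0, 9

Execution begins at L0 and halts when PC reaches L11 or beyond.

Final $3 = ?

[0] slti  $2, $5, 9  →  {$0:0, $1:3, $2:1, $3:10, $4:11, $5:2}
[1] xori  $3, $4, 14  →  {$0:0, $1:3, $2:1, $3:5, $4:11, $5:2}
[2] xor  $1, $1, $3  →  {$0:0, $1:6, $2:1, $3:5, $4:11, $5:2}
[3] bne  $4, $1, L10  →  {$0:0, $1:6, $2:1, $3:5, $4:11, $5:2}  ⟨branch taken⟩
[4] xori  $3, $5, 3  →  {$0:0, $1:6, $2:1, $3:1, $4:11, $5:2}
[10] addi  $2, $0, 9  →  {$0:0, $1:6, $2:9, $3:1, $4:11, $5:2}

1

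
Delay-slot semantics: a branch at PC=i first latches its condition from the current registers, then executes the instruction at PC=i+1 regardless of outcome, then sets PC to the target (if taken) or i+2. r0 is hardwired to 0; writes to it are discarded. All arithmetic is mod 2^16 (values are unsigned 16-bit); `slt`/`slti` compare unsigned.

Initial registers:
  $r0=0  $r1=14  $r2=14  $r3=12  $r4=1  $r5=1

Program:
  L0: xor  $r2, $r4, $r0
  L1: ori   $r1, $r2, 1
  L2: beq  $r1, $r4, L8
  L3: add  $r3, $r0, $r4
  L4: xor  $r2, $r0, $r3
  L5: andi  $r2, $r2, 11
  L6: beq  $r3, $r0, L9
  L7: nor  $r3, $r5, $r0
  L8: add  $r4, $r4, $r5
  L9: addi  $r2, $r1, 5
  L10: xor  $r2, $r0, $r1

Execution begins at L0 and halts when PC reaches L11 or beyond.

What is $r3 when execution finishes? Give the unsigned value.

#0 xor  $r2, $r4, $r0 ; 0/14/1/12/1/1
#1 ori   $r1, $r2, 1 ; 0/1/1/12/1/1
#2 beq  $r1, $r4, L8 ; 0/1/1/12/1/1 ; →target
#3 add  $r3, $r0, $r4 ; 0/1/1/1/1/1
#8 add  $r4, $r4, $r5 ; 0/1/1/1/2/1
#9 addi  $r2, $r1, 5 ; 0/1/6/1/2/1
#10 xor  $r2, $r0, $r1 ; 0/1/1/1/2/1

1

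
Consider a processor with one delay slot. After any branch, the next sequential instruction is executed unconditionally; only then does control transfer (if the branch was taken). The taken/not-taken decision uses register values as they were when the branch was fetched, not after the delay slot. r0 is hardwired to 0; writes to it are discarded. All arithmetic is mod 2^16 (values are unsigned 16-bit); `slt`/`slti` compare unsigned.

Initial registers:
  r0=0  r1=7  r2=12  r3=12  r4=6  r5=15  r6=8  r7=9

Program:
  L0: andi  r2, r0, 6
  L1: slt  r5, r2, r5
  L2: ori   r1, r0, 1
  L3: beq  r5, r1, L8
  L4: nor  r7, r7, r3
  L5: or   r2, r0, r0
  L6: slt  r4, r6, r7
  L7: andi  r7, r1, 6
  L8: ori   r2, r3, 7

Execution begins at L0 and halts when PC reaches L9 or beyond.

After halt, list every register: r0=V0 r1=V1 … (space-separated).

PC=0  andi  r2, r0, 6        | r0=0 r1=7 r2=0 r3=12 r4=6 r5=15 r6=8 r7=9
PC=1  slt  r5, r2, r5        | r0=0 r1=7 r2=0 r3=12 r4=6 r5=1 r6=8 r7=9
PC=2  ori   r1, r0, 1        | r0=0 r1=1 r2=0 r3=12 r4=6 r5=1 r6=8 r7=9
PC=3  beq  r5, r1, L8        | r0=0 r1=1 r2=0 r3=12 r4=6 r5=1 r6=8 r7=9  [TAKEN]
PC=4  nor  r7, r7, r3        | r0=0 r1=1 r2=0 r3=12 r4=6 r5=1 r6=8 r7=65522
PC=8  ori   r2, r3, 7        | r0=0 r1=1 r2=15 r3=12 r4=6 r5=1 r6=8 r7=65522

r0=0 r1=1 r2=15 r3=12 r4=6 r5=1 r6=8 r7=65522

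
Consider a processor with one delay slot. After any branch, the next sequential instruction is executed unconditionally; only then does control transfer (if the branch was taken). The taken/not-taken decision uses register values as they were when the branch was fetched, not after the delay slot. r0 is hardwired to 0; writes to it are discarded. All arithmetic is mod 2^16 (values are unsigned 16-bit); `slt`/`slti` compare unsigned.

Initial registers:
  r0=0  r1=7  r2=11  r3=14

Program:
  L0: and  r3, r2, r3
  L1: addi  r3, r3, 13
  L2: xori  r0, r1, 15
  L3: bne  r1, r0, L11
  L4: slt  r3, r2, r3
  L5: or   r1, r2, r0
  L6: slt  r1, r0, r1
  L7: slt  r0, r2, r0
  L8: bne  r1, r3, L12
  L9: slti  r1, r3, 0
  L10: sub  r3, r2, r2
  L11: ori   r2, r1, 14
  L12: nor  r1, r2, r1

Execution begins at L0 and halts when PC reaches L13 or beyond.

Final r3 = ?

  step pc=0: and  r3, r2, r3  regs=(0,7,11,10)
  step pc=1: addi  r3, r3, 13  regs=(0,7,11,23)
  step pc=2: xori  r0, r1, 15  regs=(0,7,11,23)
  step pc=3: bne  r1, r0, L11  cond=T  regs=(0,7,11,23)
  step pc=4: slt  r3, r2, r3  regs=(0,7,11,1)
  step pc=11: ori   r2, r1, 14  regs=(0,7,15,1)
  step pc=12: nor  r1, r2, r1  regs=(0,65520,15,1)

1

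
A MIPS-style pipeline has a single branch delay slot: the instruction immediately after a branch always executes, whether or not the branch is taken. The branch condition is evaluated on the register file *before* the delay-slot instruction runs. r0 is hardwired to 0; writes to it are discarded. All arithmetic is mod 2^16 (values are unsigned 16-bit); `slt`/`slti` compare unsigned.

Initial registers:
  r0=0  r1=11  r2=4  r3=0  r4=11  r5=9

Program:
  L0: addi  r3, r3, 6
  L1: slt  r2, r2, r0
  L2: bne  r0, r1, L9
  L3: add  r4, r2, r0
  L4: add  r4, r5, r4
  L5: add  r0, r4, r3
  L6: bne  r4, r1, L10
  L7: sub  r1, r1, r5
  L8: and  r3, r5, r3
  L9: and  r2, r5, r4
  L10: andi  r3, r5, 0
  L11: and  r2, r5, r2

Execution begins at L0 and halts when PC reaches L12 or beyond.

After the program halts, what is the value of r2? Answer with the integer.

PC=0  addi  r3, r3, 6        | r0=0 r1=11 r2=4 r3=6 r4=11 r5=9
PC=1  slt  r2, r2, r0        | r0=0 r1=11 r2=0 r3=6 r4=11 r5=9
PC=2  bne  r0, r1, L9        | r0=0 r1=11 r2=0 r3=6 r4=11 r5=9  [TAKEN]
PC=3  add  r4, r2, r0        | r0=0 r1=11 r2=0 r3=6 r4=0 r5=9
PC=9  and  r2, r5, r4        | r0=0 r1=11 r2=0 r3=6 r4=0 r5=9
PC=10 andi  r3, r5, 0        | r0=0 r1=11 r2=0 r3=0 r4=0 r5=9
PC=11 and  r2, r5, r2        | r0=0 r1=11 r2=0 r3=0 r4=0 r5=9

0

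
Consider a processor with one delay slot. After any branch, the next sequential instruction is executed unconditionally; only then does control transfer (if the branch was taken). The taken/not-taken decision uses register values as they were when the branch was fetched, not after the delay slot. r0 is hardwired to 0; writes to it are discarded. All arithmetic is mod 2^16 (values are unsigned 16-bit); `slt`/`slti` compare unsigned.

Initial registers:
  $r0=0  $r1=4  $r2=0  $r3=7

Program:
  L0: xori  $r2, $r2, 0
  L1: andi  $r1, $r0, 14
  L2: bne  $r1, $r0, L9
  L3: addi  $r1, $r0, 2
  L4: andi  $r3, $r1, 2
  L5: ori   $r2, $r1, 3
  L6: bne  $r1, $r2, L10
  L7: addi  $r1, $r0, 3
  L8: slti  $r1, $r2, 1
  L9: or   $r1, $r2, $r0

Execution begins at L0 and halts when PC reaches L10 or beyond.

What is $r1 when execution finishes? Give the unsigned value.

3

[0] xori  $r2, $r2, 0  →  {$r0:0, $r1:4, $r2:0, $r3:7}
[1] andi  $r1, $r0, 14  →  {$r0:0, $r1:0, $r2:0, $r3:7}
[2] bne  $r1, $r0, L9  →  {$r0:0, $r1:0, $r2:0, $r3:7}  ⟨branch fallthrough⟩
[3] addi  $r1, $r0, 2  →  {$r0:0, $r1:2, $r2:0, $r3:7}
[4] andi  $r3, $r1, 2  →  {$r0:0, $r1:2, $r2:0, $r3:2}
[5] ori   $r2, $r1, 3  →  {$r0:0, $r1:2, $r2:3, $r3:2}
[6] bne  $r1, $r2, L10  →  {$r0:0, $r1:2, $r2:3, $r3:2}  ⟨branch taken⟩
[7] addi  $r1, $r0, 3  →  {$r0:0, $r1:3, $r2:3, $r3:2}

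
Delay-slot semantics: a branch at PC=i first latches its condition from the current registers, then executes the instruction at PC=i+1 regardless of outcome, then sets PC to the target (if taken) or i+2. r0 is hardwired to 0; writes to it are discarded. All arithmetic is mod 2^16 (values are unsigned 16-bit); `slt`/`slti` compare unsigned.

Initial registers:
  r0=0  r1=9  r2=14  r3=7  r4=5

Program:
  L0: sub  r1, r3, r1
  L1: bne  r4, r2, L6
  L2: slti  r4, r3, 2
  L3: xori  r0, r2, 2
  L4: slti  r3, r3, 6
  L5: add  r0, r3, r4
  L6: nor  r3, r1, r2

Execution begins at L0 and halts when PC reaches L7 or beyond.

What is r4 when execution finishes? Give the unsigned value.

#0 sub  r1, r3, r1 ; 0/65534/14/7/5
#1 bne  r4, r2, L6 ; 0/65534/14/7/5 ; →target
#2 slti  r4, r3, 2 ; 0/65534/14/7/0
#6 nor  r3, r1, r2 ; 0/65534/14/1/0

0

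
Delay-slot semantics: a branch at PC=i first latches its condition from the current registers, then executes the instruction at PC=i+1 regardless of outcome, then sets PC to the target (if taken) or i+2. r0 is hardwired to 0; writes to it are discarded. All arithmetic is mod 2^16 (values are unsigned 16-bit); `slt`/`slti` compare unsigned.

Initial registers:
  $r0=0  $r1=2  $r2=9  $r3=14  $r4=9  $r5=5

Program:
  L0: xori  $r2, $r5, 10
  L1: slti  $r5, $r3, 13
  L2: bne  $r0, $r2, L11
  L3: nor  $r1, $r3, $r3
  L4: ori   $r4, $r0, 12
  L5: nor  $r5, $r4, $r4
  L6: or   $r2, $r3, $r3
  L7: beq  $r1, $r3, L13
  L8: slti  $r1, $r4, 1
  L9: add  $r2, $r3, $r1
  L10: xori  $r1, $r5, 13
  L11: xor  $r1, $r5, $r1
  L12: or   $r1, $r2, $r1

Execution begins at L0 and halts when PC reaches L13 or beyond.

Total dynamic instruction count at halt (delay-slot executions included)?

6

[0] xori  $r2, $r5, 10  →  {$r0:0, $r1:2, $r2:15, $r3:14, $r4:9, $r5:5}
[1] slti  $r5, $r3, 13  →  {$r0:0, $r1:2, $r2:15, $r3:14, $r4:9, $r5:0}
[2] bne  $r0, $r2, L11  →  {$r0:0, $r1:2, $r2:15, $r3:14, $r4:9, $r5:0}  ⟨branch taken⟩
[3] nor  $r1, $r3, $r3  →  {$r0:0, $r1:65521, $r2:15, $r3:14, $r4:9, $r5:0}
[11] xor  $r1, $r5, $r1  →  {$r0:0, $r1:65521, $r2:15, $r3:14, $r4:9, $r5:0}
[12] or   $r1, $r2, $r1  →  {$r0:0, $r1:65535, $r2:15, $r3:14, $r4:9, $r5:0}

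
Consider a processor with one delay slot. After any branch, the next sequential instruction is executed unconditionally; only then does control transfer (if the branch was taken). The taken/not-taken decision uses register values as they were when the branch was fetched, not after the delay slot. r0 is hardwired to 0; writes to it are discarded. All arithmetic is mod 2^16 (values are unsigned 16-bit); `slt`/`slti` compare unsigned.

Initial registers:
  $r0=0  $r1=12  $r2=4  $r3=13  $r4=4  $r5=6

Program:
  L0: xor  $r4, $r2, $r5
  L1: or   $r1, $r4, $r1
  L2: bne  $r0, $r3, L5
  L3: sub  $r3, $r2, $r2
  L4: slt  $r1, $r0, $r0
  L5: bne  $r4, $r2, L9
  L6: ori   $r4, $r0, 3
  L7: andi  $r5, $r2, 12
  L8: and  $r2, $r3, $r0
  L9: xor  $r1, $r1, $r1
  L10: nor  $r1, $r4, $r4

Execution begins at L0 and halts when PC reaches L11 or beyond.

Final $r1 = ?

65532

PC=0  xor  $r4, $r2, $r5     | $r0=0 $r1=12 $r2=4 $r3=13 $r4=2 $r5=6
PC=1  or   $r1, $r4, $r1     | $r0=0 $r1=14 $r2=4 $r3=13 $r4=2 $r5=6
PC=2  bne  $r0, $r3, L5      | $r0=0 $r1=14 $r2=4 $r3=13 $r4=2 $r5=6  [TAKEN]
PC=3  sub  $r3, $r2, $r2     | $r0=0 $r1=14 $r2=4 $r3=0 $r4=2 $r5=6
PC=5  bne  $r4, $r2, L9      | $r0=0 $r1=14 $r2=4 $r3=0 $r4=2 $r5=6  [TAKEN]
PC=6  ori   $r4, $r0, 3      | $r0=0 $r1=14 $r2=4 $r3=0 $r4=3 $r5=6
PC=9  xor  $r1, $r1, $r1     | $r0=0 $r1=0 $r2=4 $r3=0 $r4=3 $r5=6
PC=10 nor  $r1, $r4, $r4     | $r0=0 $r1=65532 $r2=4 $r3=0 $r4=3 $r5=6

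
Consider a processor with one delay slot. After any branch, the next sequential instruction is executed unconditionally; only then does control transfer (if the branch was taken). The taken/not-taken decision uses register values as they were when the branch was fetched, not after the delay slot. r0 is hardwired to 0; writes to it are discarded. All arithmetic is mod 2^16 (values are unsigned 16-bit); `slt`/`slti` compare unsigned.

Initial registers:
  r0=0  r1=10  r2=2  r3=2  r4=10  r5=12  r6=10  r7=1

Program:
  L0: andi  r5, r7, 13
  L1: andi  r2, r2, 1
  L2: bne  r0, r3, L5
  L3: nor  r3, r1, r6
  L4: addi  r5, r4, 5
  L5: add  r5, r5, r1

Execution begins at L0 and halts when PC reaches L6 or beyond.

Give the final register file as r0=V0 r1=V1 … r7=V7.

#0 andi  r5, r7, 13 ; 0/10/2/2/10/1/10/1
#1 andi  r2, r2, 1 ; 0/10/0/2/10/1/10/1
#2 bne  r0, r3, L5 ; 0/10/0/2/10/1/10/1 ; →target
#3 nor  r3, r1, r6 ; 0/10/0/65525/10/1/10/1
#5 add  r5, r5, r1 ; 0/10/0/65525/10/11/10/1

r0=0 r1=10 r2=0 r3=65525 r4=10 r5=11 r6=10 r7=1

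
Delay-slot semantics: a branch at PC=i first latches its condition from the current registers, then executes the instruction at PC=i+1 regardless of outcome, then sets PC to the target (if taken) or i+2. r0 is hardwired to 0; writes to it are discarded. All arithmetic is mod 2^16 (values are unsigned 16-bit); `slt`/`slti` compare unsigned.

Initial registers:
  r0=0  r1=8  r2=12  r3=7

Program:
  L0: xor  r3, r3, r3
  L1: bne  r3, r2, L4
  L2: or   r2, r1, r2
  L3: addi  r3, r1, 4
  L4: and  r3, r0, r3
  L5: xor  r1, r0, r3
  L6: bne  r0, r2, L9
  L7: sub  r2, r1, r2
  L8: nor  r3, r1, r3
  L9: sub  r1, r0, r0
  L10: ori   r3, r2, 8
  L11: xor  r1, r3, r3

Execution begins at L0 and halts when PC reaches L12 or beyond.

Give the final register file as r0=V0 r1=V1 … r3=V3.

r0=0 r1=0 r2=65524 r3=65532

[0] xor  r3, r3, r3  →  {r0:0, r1:8, r2:12, r3:0}
[1] bne  r3, r2, L4  →  {r0:0, r1:8, r2:12, r3:0}  ⟨branch taken⟩
[2] or   r2, r1, r2  →  {r0:0, r1:8, r2:12, r3:0}
[4] and  r3, r0, r3  →  {r0:0, r1:8, r2:12, r3:0}
[5] xor  r1, r0, r3  →  {r0:0, r1:0, r2:12, r3:0}
[6] bne  r0, r2, L9  →  {r0:0, r1:0, r2:12, r3:0}  ⟨branch taken⟩
[7] sub  r2, r1, r2  →  {r0:0, r1:0, r2:65524, r3:0}
[9] sub  r1, r0, r0  →  {r0:0, r1:0, r2:65524, r3:0}
[10] ori   r3, r2, 8  →  {r0:0, r1:0, r2:65524, r3:65532}
[11] xor  r1, r3, r3  →  {r0:0, r1:0, r2:65524, r3:65532}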